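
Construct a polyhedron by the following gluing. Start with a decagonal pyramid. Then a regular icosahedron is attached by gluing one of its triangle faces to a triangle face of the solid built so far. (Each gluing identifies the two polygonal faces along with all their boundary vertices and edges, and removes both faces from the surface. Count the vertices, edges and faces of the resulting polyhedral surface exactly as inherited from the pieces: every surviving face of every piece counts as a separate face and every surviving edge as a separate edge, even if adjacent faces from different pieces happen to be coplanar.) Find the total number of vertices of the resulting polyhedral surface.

20

A decagonal pyramid: V=11, E=20, F=11.
Attach a regular icosahedron (V=12, E=30, F=20) along a 3-gon: merge 3 vertices and 3 edges, delete both glued faces → V=20, E=47, F=29.
Check: V − E + F = 20 − 47 + 29 = 2.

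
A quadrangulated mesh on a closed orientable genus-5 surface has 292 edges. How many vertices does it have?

χ = 2 − 2·5 = -8, and every face is a square so 4F = 2E.
F = 2E/4 = 146. Then V = -8 + E − F = -8 + 292 − 146 = 138.

138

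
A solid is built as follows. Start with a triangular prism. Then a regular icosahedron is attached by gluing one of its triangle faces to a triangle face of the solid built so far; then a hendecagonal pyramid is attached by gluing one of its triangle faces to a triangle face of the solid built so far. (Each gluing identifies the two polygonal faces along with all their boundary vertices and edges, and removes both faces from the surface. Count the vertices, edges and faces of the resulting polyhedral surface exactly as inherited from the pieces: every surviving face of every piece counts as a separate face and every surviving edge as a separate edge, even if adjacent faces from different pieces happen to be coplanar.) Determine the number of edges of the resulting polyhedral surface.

55

A triangular prism: V=6, E=9, F=5.
Attach a regular icosahedron (V=12, E=30, F=20) along a 3-gon: merge 3 vertices and 3 edges, delete both glued faces → V=15, E=36, F=23.
Attach a hendecagonal pyramid (V=12, E=22, F=12) along a 3-gon: merge 3 vertices and 3 edges, delete both glued faces → V=24, E=55, F=33.
Check: V − E + F = 24 − 55 + 33 = 2.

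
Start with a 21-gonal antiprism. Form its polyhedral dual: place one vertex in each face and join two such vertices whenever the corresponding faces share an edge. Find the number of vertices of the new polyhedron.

The base solid has V = 42, E = 84, F = 44.
The dual swaps V and F and preserves E: V′ = F = 44, E′ = E = 84, F′ = V = 42.

44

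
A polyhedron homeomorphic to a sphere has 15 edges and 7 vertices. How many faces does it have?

Here V − E + F = 2.
F = 2 − V + E = 2 − 7 + 15 = 10.

10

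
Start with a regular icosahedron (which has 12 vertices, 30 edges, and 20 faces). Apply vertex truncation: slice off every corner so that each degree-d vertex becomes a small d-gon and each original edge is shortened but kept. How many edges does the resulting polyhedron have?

90

Truncation replaces each original edge-end by a new vertex, so V′ = 2E = 60.
Each original edge survives, and each old vertex of degree d contributes d new edges; summing degrees gives Σd = 2E, so E′ = E + 2E = 3E = 90.
Each original face survives and each original vertex becomes one new face: F′ = F + V = 32.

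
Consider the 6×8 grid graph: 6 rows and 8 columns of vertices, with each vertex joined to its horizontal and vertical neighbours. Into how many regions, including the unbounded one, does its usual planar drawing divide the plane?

36

The grid has V = 6·8 = 48 vertices and E = 6·7 + 8·5 = 82 edges.
F = 2 − V + E = 2 − 48 + 82 = 36.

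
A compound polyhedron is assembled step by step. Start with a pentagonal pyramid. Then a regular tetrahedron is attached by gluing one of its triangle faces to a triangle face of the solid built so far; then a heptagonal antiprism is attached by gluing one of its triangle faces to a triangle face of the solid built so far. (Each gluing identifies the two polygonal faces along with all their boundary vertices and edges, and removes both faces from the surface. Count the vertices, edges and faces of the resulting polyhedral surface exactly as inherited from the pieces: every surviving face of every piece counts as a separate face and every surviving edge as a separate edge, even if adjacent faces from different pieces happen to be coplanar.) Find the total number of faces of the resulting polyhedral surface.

22

A pentagonal pyramid: V=6, E=10, F=6.
Attach a regular tetrahedron (V=4, E=6, F=4) along a 3-gon: merge 3 vertices and 3 edges, delete both glued faces → V=7, E=13, F=8.
Attach a heptagonal antiprism (V=14, E=28, F=16) along a 3-gon: merge 3 vertices and 3 edges, delete both glued faces → V=18, E=38, F=22.
Check: V − E + F = 18 − 38 + 22 = 2.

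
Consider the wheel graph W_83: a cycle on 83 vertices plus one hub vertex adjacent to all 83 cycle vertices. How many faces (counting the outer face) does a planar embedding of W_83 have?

W_83 has V = 83 + 1 = 84 vertices and E = 2·83 = 166 edges.
By Euler's formula F = 2 − V + E = 2 − 84 + 166 = 84.

84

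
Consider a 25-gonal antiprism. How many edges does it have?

An antiprism on an n-gon has two n-gon caps and 2n triangles: V = 2·25 = 50, E = 4·25 = 100, F = 2·25 + 2 = 52.

100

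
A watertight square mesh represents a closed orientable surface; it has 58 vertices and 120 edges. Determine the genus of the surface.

2

Every face is a square and each edge borders two faces, so 4F = 2·120, giving F = 60.
χ = V − E + F = 58 − 120 + 60 = -2.
For a closed orientable surface χ = 2 − 2g, so g = (2 − (-2))/2 = 2.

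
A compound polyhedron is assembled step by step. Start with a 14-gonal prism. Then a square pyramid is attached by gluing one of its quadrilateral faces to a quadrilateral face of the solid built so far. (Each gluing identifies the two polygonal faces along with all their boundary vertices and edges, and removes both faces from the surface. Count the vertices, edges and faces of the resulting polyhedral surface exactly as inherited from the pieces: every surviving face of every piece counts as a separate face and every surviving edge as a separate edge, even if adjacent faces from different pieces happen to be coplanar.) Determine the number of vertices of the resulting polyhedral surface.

A 14-gonal prism: V=28, E=42, F=16.
Attach a square pyramid (V=5, E=8, F=5) along a 4-gon: merge 4 vertices and 4 edges, delete both glued faces → V=29, E=46, F=19.
Check: V − E + F = 29 − 46 + 19 = 2.

29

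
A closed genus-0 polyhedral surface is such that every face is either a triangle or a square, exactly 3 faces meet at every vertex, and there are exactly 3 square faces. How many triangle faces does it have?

2

Let x be the number of triangles; then F = 3 + x.
Edge–face incidences: 2E = 4·3 + 3·x = 12 + 3x.
Every vertex has degree 3, so 3V = 2E.
Euler: V − E + F = 2 ⇒ (2E)/3 − E + (3 + x) = 2.
Multiply by 6: 2·(2E) − 3·(2E) + 6·(3 + x) = 12, i.e. 18 + 6x − (12 + 3x) = 12.
Collecting terms: 3x + 6 = 12, so 3x = 6, so x = 2.
Then 2E = 12 + 3·2 = 18, so E = 9, V = 2E/3 = 6, F = 3 + 2 = 5.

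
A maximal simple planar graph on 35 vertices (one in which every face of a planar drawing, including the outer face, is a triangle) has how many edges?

In a plane triangulation 3F = 2E and V − E + F = 2, so E = 3V − 6 = 3·35 − 6 = 99.

99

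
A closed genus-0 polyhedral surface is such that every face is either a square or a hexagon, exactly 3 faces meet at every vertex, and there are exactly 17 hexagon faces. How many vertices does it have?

Let x be the number of squares; then F = 17 + x.
Edge–face incidences: 2E = 6·17 + 4·x = 102 + 4x.
Every vertex has degree 3, so 3V = 2E.
Euler: V − E + F = 2 ⇒ (2E)/3 − E + (17 + x) = 2.
Multiply by 6: 2·(2E) − 3·(2E) + 6·(17 + x) = 12, i.e. 102 + 6x − (102 + 4x) = 12.
Collecting terms: 2x = 12, so x = 6.
Then 2E = 102 + 4·6 = 126, so E = 63, V = 2E/3 = 42, F = 17 + 6 = 23.

42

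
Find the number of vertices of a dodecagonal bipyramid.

14

A bipyramid over an n-gon has 2n triangular faces and n + 2 vertices: V = 12 + 2 = 14, E = 3·12 = 36, F = 2·12 = 24.
Check: V − E + F = 14 − 36 + 24 = 2.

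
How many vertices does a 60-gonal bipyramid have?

A bipyramid over an n-gon has 2n triangular faces and n + 2 vertices: V = 60 + 2 = 62, E = 3·60 = 180, F = 2·60 = 120.

62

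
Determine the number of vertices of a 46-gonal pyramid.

A pyramid on an n-gon base has one n-gon and n triangles: V = 46 + 1 = 47, E = 2·46 = 92, F = 46 + 1 = 47.

47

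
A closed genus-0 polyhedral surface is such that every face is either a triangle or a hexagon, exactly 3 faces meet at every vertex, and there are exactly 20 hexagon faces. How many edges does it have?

Let x be the number of triangles; then F = 20 + x.
Edge–face incidences: 2E = 6·20 + 3·x = 120 + 3x.
Every vertex has degree 3, so 3V = 2E.
Euler: V − E + F = 2 ⇒ (2E)/3 − E + (20 + x) = 2.
Multiply by 6: 2·(2E) − 3·(2E) + 6·(20 + x) = 12, i.e. 120 + 6x − (120 + 3x) = 12.
Collecting terms: 3x = 12, so x = 4.
Then 2E = 120 + 3·4 = 132, so E = 66, V = 2E/3 = 44, F = 20 + 4 = 24.

66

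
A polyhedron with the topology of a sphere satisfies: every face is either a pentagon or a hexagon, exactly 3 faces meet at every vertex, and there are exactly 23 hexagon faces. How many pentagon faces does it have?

12

Let x be the number of pentagons; then F = 23 + x.
Edge–face incidences: 2E = 6·23 + 5·x = 138 + 5x.
Every vertex has degree 3, so 3V = 2E.
Euler: V − E + F = 2 ⇒ (2E)/3 − E + (23 + x) = 2.
Multiply by 6: 2·(2E) − 3·(2E) + 6·(23 + x) = 12, i.e. 138 + 6x − (138 + 5x) = 12.
Collecting terms: x = 12.
Then 2E = 138 + 5·12 = 198, so E = 99, V = 2E/3 = 66, F = 23 + 12 = 35.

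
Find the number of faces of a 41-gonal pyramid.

A pyramid on an n-gon base has one n-gon and n triangles: V = 41 + 1 = 42, E = 2·41 = 82, F = 41 + 1 = 42.

42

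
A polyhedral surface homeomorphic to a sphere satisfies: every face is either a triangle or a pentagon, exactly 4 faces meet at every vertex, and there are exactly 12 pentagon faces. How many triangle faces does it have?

Let x be the number of triangles; then F = 12 + x.
Edge–face incidences: 2E = 5·12 + 3·x = 60 + 3x.
Every vertex has degree 4, so 4V = 2E.
Euler: V − E + F = 2 ⇒ (2E)/4 − E + (12 + x) = 2.
Multiply by 8: 2·(2E) − 4·(2E) + 8·(12 + x) = 16, i.e. 96 + 8x − 2·(60 + 3x) = 16.
Collecting terms: 2x − 24 = 16, so 2x = 40, so x = 20.
Then 2E = 60 + 3·20 = 120, so E = 60, V = 2E/4 = 30, F = 12 + 20 = 32.

20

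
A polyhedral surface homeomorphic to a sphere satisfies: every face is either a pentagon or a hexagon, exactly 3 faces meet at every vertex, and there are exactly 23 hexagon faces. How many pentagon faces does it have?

12

Let x be the number of pentagons; then F = 23 + x.
Edge–face incidences: 2E = 6·23 + 5·x = 138 + 5x.
Every vertex has degree 3, so 3V = 2E.
Euler: V − E + F = 2 ⇒ (2E)/3 − E + (23 + x) = 2.
Multiply by 6: 2·(2E) − 3·(2E) + 6·(23 + x) = 12, i.e. 138 + 6x − (138 + 5x) = 12.
Collecting terms: x = 12.
Then 2E = 138 + 5·12 = 198, so E = 99, V = 2E/3 = 66, F = 23 + 12 = 35.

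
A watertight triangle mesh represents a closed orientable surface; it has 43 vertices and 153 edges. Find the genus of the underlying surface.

5

Every face is a triangle and each edge borders two faces, so 3F = 2·153, giving F = 102.
χ = V − E + F = 43 − 153 + 102 = -8.
For a closed orientable surface χ = 2 − 2g, so g = (2 − (-8))/2 = 5.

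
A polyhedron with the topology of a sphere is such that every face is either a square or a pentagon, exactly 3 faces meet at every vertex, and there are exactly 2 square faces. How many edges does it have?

Let x be the number of pentagons; then F = 2 + x.
Edge–face incidences: 2E = 4·2 + 5·x = 8 + 5x.
Every vertex has degree 3, so 3V = 2E.
Euler: V − E + F = 2 ⇒ (2E)/3 − E + (2 + x) = 2.
Multiply by 6: 2·(2E) − 3·(2E) + 6·(2 + x) = 12, i.e. 12 + 6x − (8 + 5x) = 12.
Collecting terms: x + 4 = 12, so x = 8.
Then 2E = 8 + 5·8 = 48, so E = 24, V = 2E/3 = 16, F = 2 + 8 = 10.

24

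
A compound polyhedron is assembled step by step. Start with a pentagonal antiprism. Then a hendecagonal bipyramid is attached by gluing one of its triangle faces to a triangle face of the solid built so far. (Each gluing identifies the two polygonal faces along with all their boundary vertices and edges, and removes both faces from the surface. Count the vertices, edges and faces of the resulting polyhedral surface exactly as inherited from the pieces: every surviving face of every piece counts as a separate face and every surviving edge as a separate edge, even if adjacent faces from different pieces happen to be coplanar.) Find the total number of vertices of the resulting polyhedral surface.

20

A pentagonal antiprism: V=10, E=20, F=12.
Attach a hendecagonal bipyramid (V=13, E=33, F=22) along a 3-gon: merge 3 vertices and 3 edges, delete both glued faces → V=20, E=50, F=32.
Check: V − E + F = 20 − 50 + 32 = 2.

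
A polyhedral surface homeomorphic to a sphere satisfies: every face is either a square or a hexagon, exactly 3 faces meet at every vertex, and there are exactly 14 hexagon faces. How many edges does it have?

54

Let x be the number of squares; then F = 14 + x.
Edge–face incidences: 2E = 6·14 + 4·x = 84 + 4x.
Every vertex has degree 3, so 3V = 2E.
Euler: V − E + F = 2 ⇒ (2E)/3 − E + (14 + x) = 2.
Multiply by 6: 2·(2E) − 3·(2E) + 6·(14 + x) = 12, i.e. 84 + 6x − (84 + 4x) = 12.
Collecting terms: 2x = 12, so x = 6.
Then 2E = 84 + 4·6 = 108, so E = 54, V = 2E/3 = 36, F = 14 + 6 = 20.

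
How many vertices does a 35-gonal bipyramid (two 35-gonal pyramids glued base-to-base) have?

A bipyramid over an n-gon has 2n triangular faces and n + 2 vertices: V = 35 + 2 = 37, E = 3·35 = 105, F = 2·35 = 70.
Check: V − E + F = 37 − 105 + 70 = 2.

37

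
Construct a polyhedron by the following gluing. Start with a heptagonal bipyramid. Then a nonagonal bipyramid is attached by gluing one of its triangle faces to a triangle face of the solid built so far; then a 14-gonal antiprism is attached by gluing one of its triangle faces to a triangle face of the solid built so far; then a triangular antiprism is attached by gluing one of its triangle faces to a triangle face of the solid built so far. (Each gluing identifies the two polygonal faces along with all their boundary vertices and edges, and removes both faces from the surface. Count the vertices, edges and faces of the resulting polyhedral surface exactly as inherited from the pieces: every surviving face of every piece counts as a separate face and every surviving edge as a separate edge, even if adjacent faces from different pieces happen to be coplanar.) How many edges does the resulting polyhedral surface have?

107

A heptagonal bipyramid: V=9, E=21, F=14.
Attach a nonagonal bipyramid (V=11, E=27, F=18) along a 3-gon: merge 3 vertices and 3 edges, delete both glued faces → V=17, E=45, F=30.
Attach a 14-gonal antiprism (V=28, E=56, F=30) along a 3-gon: merge 3 vertices and 3 edges, delete both glued faces → V=42, E=98, F=58.
Attach a triangular antiprism (V=6, E=12, F=8) along a 3-gon: merge 3 vertices and 3 edges, delete both glued faces → V=45, E=107, F=64.
Check: V − E + F = 45 − 107 + 64 = 2.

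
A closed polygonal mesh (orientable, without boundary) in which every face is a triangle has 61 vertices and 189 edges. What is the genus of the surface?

Every face is a triangle and each edge borders two faces, so 3F = 2·189, giving F = 126.
χ = V − E + F = 61 − 189 + 126 = -2.
For a closed orientable surface χ = 2 − 2g, so g = (2 − (-2))/2 = 2.

2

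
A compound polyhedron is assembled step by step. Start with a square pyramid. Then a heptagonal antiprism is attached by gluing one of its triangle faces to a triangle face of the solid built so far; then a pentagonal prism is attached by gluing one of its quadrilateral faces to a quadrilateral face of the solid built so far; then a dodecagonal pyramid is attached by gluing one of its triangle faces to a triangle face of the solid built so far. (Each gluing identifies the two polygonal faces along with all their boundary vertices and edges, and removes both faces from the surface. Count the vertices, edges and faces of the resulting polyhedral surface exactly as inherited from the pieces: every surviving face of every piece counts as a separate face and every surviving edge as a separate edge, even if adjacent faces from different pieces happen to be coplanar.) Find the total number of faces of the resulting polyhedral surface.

35

A square pyramid: V=5, E=8, F=5.
Attach a heptagonal antiprism (V=14, E=28, F=16) along a 3-gon: merge 3 vertices and 3 edges, delete both glued faces → V=16, E=33, F=19.
Attach a pentagonal prism (V=10, E=15, F=7) along a 4-gon: merge 4 vertices and 4 edges, delete both glued faces → V=22, E=44, F=24.
Attach a dodecagonal pyramid (V=13, E=24, F=13) along a 3-gon: merge 3 vertices and 3 edges, delete both glued faces → V=32, E=65, F=35.
Check: V − E + F = 32 − 65 + 35 = 2.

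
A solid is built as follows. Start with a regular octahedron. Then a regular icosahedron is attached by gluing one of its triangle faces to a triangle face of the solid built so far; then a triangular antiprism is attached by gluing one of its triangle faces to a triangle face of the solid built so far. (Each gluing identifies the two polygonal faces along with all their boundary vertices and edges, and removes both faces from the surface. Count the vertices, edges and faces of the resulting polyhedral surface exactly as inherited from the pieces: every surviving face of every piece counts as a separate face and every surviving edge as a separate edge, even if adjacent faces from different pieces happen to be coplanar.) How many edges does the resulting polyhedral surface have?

48

A regular octahedron: V=6, E=12, F=8.
Attach a regular icosahedron (V=12, E=30, F=20) along a 3-gon: merge 3 vertices and 3 edges, delete both glued faces → V=15, E=39, F=26.
Attach a triangular antiprism (V=6, E=12, F=8) along a 3-gon: merge 3 vertices and 3 edges, delete both glued faces → V=18, E=48, F=32.
Check: V − E + F = 18 − 48 + 32 = 2.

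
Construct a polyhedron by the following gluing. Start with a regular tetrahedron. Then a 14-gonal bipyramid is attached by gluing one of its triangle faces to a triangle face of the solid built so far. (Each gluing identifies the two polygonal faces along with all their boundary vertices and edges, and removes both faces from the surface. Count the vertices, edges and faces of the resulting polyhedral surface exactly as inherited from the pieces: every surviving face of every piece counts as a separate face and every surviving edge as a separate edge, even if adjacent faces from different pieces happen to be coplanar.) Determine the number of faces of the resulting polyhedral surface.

30

A regular tetrahedron: V=4, E=6, F=4.
Attach a 14-gonal bipyramid (V=16, E=42, F=28) along a 3-gon: merge 3 vertices and 3 edges, delete both glued faces → V=17, E=45, F=30.
Check: V − E + F = 17 − 45 + 30 = 2.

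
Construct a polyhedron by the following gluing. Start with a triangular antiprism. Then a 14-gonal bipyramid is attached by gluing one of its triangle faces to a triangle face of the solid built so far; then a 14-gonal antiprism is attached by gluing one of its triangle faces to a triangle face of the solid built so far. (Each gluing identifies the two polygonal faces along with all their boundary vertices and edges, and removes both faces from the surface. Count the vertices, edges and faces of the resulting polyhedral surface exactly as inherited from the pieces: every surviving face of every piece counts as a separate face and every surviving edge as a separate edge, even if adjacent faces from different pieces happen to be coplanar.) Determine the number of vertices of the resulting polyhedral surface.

44

A triangular antiprism: V=6, E=12, F=8.
Attach a 14-gonal bipyramid (V=16, E=42, F=28) along a 3-gon: merge 3 vertices and 3 edges, delete both glued faces → V=19, E=51, F=34.
Attach a 14-gonal antiprism (V=28, E=56, F=30) along a 3-gon: merge 3 vertices and 3 edges, delete both glued faces → V=44, E=104, F=62.
Check: V − E + F = 44 − 104 + 62 = 2.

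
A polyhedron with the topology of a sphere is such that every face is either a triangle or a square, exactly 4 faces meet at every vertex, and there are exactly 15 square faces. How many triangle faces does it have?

Let x be the number of triangles; then F = 15 + x.
Edge–face incidences: 2E = 4·15 + 3·x = 60 + 3x.
Every vertex has degree 4, so 4V = 2E.
Euler: V − E + F = 2 ⇒ (2E)/4 − E + (15 + x) = 2.
Multiply by 8: 2·(2E) − 4·(2E) + 8·(15 + x) = 16, i.e. 120 + 8x − 2·(60 + 3x) = 16.
Collecting terms: 2x = 16, so x = 8.
Then 2E = 60 + 3·8 = 84, so E = 42, V = 2E/4 = 21, F = 15 + 8 = 23.

8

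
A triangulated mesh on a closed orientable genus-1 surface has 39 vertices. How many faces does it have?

χ = 2 − 2·1 = 0, and every face is a triangle so 3F = 2E.
V − E + F = 0 with E = 3F/2 gives 39 − (3/2 − 1)·F = 0, so F = 78 and E = 117.

78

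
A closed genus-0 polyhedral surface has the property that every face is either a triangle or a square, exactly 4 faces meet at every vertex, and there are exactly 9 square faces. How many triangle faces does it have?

8

Let x be the number of triangles; then F = 9 + x.
Edge–face incidences: 2E = 4·9 + 3·x = 36 + 3x.
Every vertex has degree 4, so 4V = 2E.
Euler: V − E + F = 2 ⇒ (2E)/4 − E + (9 + x) = 2.
Multiply by 8: 2·(2E) − 4·(2E) + 8·(9 + x) = 16, i.e. 72 + 8x − 2·(36 + 3x) = 16.
Collecting terms: 2x = 16, so x = 8.
Then 2E = 36 + 3·8 = 60, so E = 30, V = 2E/4 = 15, F = 9 + 8 = 17.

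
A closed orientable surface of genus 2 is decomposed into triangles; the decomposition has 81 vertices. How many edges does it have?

χ = 2 − 2·2 = -2, and every face is a triangle so 3F = 2E.
V − E + F = -2 with E = 3F/2 gives 81 − (3/2 − 1)·F = -2, so F = 166 and E = 249.

249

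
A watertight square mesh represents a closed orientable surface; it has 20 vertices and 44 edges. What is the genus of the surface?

2

Every face is a square and each edge borders two faces, so 4F = 2·44, giving F = 22.
χ = V − E + F = 20 − 44 + 22 = -2.
For a closed orientable surface χ = 2 − 2g, so g = (2 − (-2))/2 = 2.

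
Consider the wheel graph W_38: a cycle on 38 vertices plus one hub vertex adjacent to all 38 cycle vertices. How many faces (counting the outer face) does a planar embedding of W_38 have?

39

W_38 has V = 38 + 1 = 39 vertices and E = 2·38 = 76 edges.
By Euler's formula F = 2 − V + E = 2 − 39 + 76 = 39.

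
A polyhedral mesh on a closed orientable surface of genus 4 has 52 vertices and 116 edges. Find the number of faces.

For a closed orientable surface of genus 4, χ = 2 − 2·4 = -6.
F = -6 − V + E = -6 − 52 + 116 = 58.

58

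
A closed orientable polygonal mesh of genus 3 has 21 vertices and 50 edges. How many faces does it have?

25

For a closed orientable surface of genus 3, χ = 2 − 2·3 = -4.
F = -4 − V + E = -4 − 21 + 50 = 25.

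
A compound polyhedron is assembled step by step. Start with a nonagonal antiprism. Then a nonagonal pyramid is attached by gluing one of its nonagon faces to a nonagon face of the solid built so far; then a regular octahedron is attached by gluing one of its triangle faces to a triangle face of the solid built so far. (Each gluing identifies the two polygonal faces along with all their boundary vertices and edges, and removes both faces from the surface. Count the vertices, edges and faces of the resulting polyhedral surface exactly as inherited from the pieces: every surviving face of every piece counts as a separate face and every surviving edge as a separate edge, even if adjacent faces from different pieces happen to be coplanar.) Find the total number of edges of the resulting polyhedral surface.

A nonagonal antiprism: V=18, E=36, F=20.
Attach a nonagonal pyramid (V=10, E=18, F=10) along a 9-gon: merge 9 vertices and 9 edges, delete both glued faces → V=19, E=45, F=28.
Attach a regular octahedron (V=6, E=12, F=8) along a 3-gon: merge 3 vertices and 3 edges, delete both glued faces → V=22, E=54, F=34.
Check: V − E + F = 22 − 54 + 34 = 2.

54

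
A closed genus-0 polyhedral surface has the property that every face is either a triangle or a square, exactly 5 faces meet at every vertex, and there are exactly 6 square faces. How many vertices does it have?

Let x be the number of triangles; then F = 6 + x.
Edge–face incidences: 2E = 4·6 + 3·x = 24 + 3x.
Every vertex has degree 5, so 5V = 2E.
Euler: V − E + F = 2 ⇒ (2E)/5 − E + (6 + x) = 2.
Multiply by 10: 2·(2E) − 5·(2E) + 10·(6 + x) = 20, i.e. 60 + 10x − 3·(24 + 3x) = 20.
Collecting terms: x − 12 = 20, so x = 32.
Then 2E = 24 + 3·32 = 120, so E = 60, V = 2E/5 = 24, F = 6 + 32 = 38.

24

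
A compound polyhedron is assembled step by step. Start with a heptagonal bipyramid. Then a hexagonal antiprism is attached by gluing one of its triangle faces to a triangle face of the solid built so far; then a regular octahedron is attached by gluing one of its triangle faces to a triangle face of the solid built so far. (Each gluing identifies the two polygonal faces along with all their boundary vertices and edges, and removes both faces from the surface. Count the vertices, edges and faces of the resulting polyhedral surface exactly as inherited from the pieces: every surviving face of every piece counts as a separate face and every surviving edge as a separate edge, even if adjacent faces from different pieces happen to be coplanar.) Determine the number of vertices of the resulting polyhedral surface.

A heptagonal bipyramid: V=9, E=21, F=14.
Attach a hexagonal antiprism (V=12, E=24, F=14) along a 3-gon: merge 3 vertices and 3 edges, delete both glued faces → V=18, E=42, F=26.
Attach a regular octahedron (V=6, E=12, F=8) along a 3-gon: merge 3 vertices and 3 edges, delete both glued faces → V=21, E=51, F=32.
Check: V − E + F = 21 − 51 + 32 = 2.

21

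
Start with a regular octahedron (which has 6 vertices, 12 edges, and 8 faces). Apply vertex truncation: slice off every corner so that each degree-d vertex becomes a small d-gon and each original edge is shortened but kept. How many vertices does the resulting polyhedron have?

Truncation replaces each original edge-end by a new vertex, so V′ = 2E = 24.
Each original edge survives, and each old vertex of degree d contributes d new edges; summing degrees gives Σd = 2E, so E′ = E + 2E = 3E = 36.
Each original face survives and each original vertex becomes one new face: F′ = F + V = 14.

24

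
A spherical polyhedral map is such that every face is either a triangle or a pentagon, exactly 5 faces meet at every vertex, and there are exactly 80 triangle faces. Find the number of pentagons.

12

Let x be the number of pentagons; then F = 80 + x.
Edge–face incidences: 2E = 3·80 + 5·x = 240 + 5x.
Every vertex has degree 5, so 5V = 2E.
Euler: V − E + F = 2 ⇒ (2E)/5 − E + (80 + x) = 2.
Multiply by 10: 2·(2E) − 5·(2E) + 10·(80 + x) = 20, i.e. 800 + 10x − 3·(240 + 5x) = 20.
Collecting terms: −5x + 80 = 20, so −5x = −60, so x = 12.
Then 2E = 240 + 5·12 = 300, so E = 150, V = 2E/5 = 60, F = 80 + 12 = 92.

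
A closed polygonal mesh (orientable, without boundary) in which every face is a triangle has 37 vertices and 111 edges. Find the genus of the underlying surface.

1

Every face is a triangle and each edge borders two faces, so 3F = 2·111, giving F = 74.
χ = V − E + F = 37 − 111 + 74 = 0.
For a closed orientable surface χ = 2 − 2g, so g = (2 − (0))/2 = 1.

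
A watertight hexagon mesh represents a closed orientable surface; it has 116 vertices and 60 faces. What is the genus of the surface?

3

Every face is a hexagon, so 2E = 6·60 = 360, giving E = 180.
χ = V − E + F = 116 − 180 + 60 = -4.
For a closed orientable surface χ = 2 − 2g, so g = (2 − (-4))/2 = 3.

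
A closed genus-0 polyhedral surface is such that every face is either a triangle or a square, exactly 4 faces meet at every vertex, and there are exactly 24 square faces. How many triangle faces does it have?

Let x be the number of triangles; then F = 24 + x.
Edge–face incidences: 2E = 4·24 + 3·x = 96 + 3x.
Every vertex has degree 4, so 4V = 2E.
Euler: V − E + F = 2 ⇒ (2E)/4 − E + (24 + x) = 2.
Multiply by 8: 2·(2E) − 4·(2E) + 8·(24 + x) = 16, i.e. 192 + 8x − 2·(96 + 3x) = 16.
Collecting terms: 2x = 16, so x = 8.
Then 2E = 96 + 3·8 = 120, so E = 60, V = 2E/4 = 30, F = 24 + 8 = 32.

8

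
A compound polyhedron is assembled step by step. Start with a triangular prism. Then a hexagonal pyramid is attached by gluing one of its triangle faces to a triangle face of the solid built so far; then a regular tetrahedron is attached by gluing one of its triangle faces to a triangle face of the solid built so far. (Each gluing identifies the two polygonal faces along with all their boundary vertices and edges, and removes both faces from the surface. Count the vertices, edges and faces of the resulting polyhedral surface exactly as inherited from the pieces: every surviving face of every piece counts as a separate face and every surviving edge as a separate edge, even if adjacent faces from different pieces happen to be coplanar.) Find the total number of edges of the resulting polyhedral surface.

21

A triangular prism: V=6, E=9, F=5.
Attach a hexagonal pyramid (V=7, E=12, F=7) along a 3-gon: merge 3 vertices and 3 edges, delete both glued faces → V=10, E=18, F=10.
Attach a regular tetrahedron (V=4, E=6, F=4) along a 3-gon: merge 3 vertices and 3 edges, delete both glued faces → V=11, E=21, F=12.
Check: V − E + F = 11 − 21 + 12 = 2.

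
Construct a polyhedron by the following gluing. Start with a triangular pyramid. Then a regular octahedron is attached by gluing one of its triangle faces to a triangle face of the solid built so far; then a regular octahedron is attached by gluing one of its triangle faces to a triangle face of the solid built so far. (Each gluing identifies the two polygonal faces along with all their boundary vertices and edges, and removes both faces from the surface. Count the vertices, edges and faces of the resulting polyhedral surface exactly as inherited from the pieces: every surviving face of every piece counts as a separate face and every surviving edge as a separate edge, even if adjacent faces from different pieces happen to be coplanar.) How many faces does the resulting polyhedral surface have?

A triangular pyramid: V=4, E=6, F=4.
Attach a regular octahedron (V=6, E=12, F=8) along a 3-gon: merge 3 vertices and 3 edges, delete both glued faces → V=7, E=15, F=10.
Attach a regular octahedron (V=6, E=12, F=8) along a 3-gon: merge 3 vertices and 3 edges, delete both glued faces → V=10, E=24, F=16.
Check: V − E + F = 10 − 24 + 16 = 2.

16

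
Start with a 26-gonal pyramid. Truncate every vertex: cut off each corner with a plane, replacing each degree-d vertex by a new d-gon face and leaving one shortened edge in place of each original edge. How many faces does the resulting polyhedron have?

54

The base solid has V = 27, E = 52, F = 27.
Truncation replaces each original edge-end by a new vertex, so V′ = 2E = 104.
Each original edge survives, and each old vertex of degree d contributes d new edges; summing degrees gives Σd = 2E, so E′ = E + 2E = 3E = 156.
Each original face survives and each original vertex becomes one new face: F′ = F + V = 54.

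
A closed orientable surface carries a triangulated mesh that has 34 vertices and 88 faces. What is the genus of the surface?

6

Every face is a triangle, so 2E = 3·88 = 264, giving E = 132.
χ = V − E + F = 34 − 132 + 88 = -10.
For a closed orientable surface χ = 2 − 2g, so g = (2 − (-10))/2 = 6.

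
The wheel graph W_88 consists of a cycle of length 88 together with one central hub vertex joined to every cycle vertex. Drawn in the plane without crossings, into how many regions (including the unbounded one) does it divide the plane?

W_88 has V = 88 + 1 = 89 vertices and E = 2·88 = 176 edges.
By Euler's formula F = 2 − V + E = 2 − 89 + 176 = 89.

89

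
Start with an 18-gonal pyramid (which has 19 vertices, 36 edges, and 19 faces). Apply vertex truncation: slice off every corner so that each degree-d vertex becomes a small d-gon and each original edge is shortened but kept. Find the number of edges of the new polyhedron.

108

Truncation replaces each original edge-end by a new vertex, so V′ = 2E = 72.
Each original edge survives, and each old vertex of degree d contributes d new edges; summing degrees gives Σd = 2E, so E′ = E + 2E = 3E = 108.
Each original face survives and each original vertex becomes one new face: F′ = F + V = 38.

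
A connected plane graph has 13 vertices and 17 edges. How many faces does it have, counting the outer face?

Euler's formula for a connected plane graph: V − E + F = 2, so F = 2 − 13 + 17 = 6.

6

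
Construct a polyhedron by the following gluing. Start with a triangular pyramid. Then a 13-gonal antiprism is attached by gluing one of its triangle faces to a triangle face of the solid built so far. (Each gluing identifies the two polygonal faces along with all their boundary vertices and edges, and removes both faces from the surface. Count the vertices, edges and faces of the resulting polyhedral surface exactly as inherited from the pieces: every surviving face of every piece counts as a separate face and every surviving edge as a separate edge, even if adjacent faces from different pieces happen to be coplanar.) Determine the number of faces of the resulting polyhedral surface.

30

A triangular pyramid: V=4, E=6, F=4.
Attach a 13-gonal antiprism (V=26, E=52, F=28) along a 3-gon: merge 3 vertices and 3 edges, delete both glued faces → V=27, E=55, F=30.
Check: V − E + F = 27 − 55 + 30 = 2.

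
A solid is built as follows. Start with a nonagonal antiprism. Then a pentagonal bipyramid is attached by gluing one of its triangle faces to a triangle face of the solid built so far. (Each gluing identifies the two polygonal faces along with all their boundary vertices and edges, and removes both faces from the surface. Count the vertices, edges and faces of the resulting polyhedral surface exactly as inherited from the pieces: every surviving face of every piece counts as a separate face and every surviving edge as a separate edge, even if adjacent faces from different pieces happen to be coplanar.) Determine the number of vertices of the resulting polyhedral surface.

22

A nonagonal antiprism: V=18, E=36, F=20.
Attach a pentagonal bipyramid (V=7, E=15, F=10) along a 3-gon: merge 3 vertices and 3 edges, delete both glued faces → V=22, E=48, F=28.
Check: V − E + F = 22 − 48 + 28 = 2.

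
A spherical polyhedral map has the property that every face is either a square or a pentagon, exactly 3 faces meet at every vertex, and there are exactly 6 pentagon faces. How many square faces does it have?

3

Let x be the number of squares; then F = 6 + x.
Edge–face incidences: 2E = 5·6 + 4·x = 30 + 4x.
Every vertex has degree 3, so 3V = 2E.
Euler: V − E + F = 2 ⇒ (2E)/3 − E + (6 + x) = 2.
Multiply by 6: 2·(2E) − 3·(2E) + 6·(6 + x) = 12, i.e. 36 + 6x − (30 + 4x) = 12.
Collecting terms: 2x + 6 = 12, so 2x = 6, so x = 3.
Then 2E = 30 + 4·3 = 42, so E = 21, V = 2E/3 = 14, F = 6 + 3 = 9.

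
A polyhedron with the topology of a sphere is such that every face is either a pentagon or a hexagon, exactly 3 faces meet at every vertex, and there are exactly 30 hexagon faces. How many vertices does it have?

80

Let x be the number of pentagons; then F = 30 + x.
Edge–face incidences: 2E = 6·30 + 5·x = 180 + 5x.
Every vertex has degree 3, so 3V = 2E.
Euler: V − E + F = 2 ⇒ (2E)/3 − E + (30 + x) = 2.
Multiply by 6: 2·(2E) − 3·(2E) + 6·(30 + x) = 12, i.e. 180 + 6x − (180 + 5x) = 12.
Collecting terms: x = 12.
Then 2E = 180 + 5·12 = 240, so E = 120, V = 2E/3 = 80, F = 30 + 12 = 42.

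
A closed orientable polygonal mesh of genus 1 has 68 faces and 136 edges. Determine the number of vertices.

68

For a closed orientable surface of genus 1, χ = 2 − 2·1 = 0.
V = 0 + E − F = 0 + 136 − 68 = 68.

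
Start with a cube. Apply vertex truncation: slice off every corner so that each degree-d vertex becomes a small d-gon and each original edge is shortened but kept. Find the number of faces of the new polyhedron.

14

The base solid has V = 8, E = 12, F = 6.
Truncation replaces each original edge-end by a new vertex, so V′ = 2E = 24.
Each original edge survives, and each old vertex of degree d contributes d new edges; summing degrees gives Σd = 2E, so E′ = E + 2E = 3E = 36.
Each original face survives and each original vertex becomes one new face: F′ = F + V = 14.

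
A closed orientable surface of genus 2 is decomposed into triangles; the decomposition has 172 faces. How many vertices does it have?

χ = 2 − 2·2 = -2, and every face is a triangle so 3F = 2E.
E = 3·172/2 = 258. Then V = -2 + E − F = -2 + 258 − 172 = 84.

84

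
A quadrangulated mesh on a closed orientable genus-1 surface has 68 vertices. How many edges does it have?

χ = 2 − 2·1 = 0, and every face is a square so 4F = 2E.
V − E + F = 0 with E = 4F/2 gives 68 − (4/2 − 1)·F = 0, so F = 68 and E = 136.

136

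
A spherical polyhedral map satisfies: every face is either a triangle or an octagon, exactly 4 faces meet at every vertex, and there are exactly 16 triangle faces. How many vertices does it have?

Let x be the number of octagons; then F = 16 + x.
Edge–face incidences: 2E = 3·16 + 8·x = 48 + 8x.
Every vertex has degree 4, so 4V = 2E.
Euler: V − E + F = 2 ⇒ (2E)/4 − E + (16 + x) = 2.
Multiply by 8: 2·(2E) − 4·(2E) + 8·(16 + x) = 16, i.e. 128 + 8x − 2·(48 + 8x) = 16.
Collecting terms: −8x + 32 = 16, so −8x = −16, so x = 2.
Then 2E = 48 + 8·2 = 64, so E = 32, V = 2E/4 = 16, F = 16 + 2 = 18.

16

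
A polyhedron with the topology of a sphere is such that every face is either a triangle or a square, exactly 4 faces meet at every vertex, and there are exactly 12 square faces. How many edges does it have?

Let x be the number of triangles; then F = 12 + x.
Edge–face incidences: 2E = 4·12 + 3·x = 48 + 3x.
Every vertex has degree 4, so 4V = 2E.
Euler: V − E + F = 2 ⇒ (2E)/4 − E + (12 + x) = 2.
Multiply by 8: 2·(2E) − 4·(2E) + 8·(12 + x) = 16, i.e. 96 + 8x − 2·(48 + 3x) = 16.
Collecting terms: 2x = 16, so x = 8.
Then 2E = 48 + 3·8 = 72, so E = 36, V = 2E/4 = 18, F = 12 + 8 = 20.

36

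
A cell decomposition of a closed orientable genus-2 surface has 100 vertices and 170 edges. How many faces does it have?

68

For a closed orientable surface of genus 2, χ = 2 − 2·2 = -2.
F = -2 − V + E = -2 − 100 + 170 = 68.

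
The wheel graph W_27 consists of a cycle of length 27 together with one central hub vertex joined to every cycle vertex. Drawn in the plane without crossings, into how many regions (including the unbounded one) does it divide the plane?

W_27 has V = 27 + 1 = 28 vertices and E = 2·27 = 54 edges.
By Euler's formula F = 2 − V + E = 2 − 28 + 54 = 28.

28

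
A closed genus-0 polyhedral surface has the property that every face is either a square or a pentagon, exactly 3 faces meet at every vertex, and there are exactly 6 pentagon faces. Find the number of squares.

3

Let x be the number of squares; then F = 6 + x.
Edge–face incidences: 2E = 5·6 + 4·x = 30 + 4x.
Every vertex has degree 3, so 3V = 2E.
Euler: V − E + F = 2 ⇒ (2E)/3 − E + (6 + x) = 2.
Multiply by 6: 2·(2E) − 3·(2E) + 6·(6 + x) = 12, i.e. 36 + 6x − (30 + 4x) = 12.
Collecting terms: 2x + 6 = 12, so 2x = 6, so x = 3.
Then 2E = 30 + 4·3 = 42, so E = 21, V = 2E/3 = 14, F = 6 + 3 = 9.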